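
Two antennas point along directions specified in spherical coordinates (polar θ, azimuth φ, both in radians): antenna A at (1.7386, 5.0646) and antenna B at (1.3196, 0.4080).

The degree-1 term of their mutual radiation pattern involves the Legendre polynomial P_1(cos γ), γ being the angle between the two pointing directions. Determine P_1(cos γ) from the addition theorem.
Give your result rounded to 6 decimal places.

Summing Y*_{l m}(θ₁,φ₁)·Y_{l m}(θ₂,φ₂) over m ∈ [−1, 1]; prefactor 4π/(2·1+1) = 4.188790:
  m=-1: Y*=(0.117512, -0.319730)  Y=(0.307182, -0.132781)  product (-0.006356, -0.113819)
  m=+0: Y*=(-0.081605, -0.000000)  Y=(0.121448, 0.000000)  product (-0.009911, -0.000000)
  m=+1: Y*=(-0.117512, -0.319730)  Y=(-0.307182, -0.132781)  product (-0.006356, 0.113819)
Accumulated sum (-0.022624, 0.000000); after 4π/(2l+1) scaling, (-0.094766, 0.000000) ⇒ P_1 = -0.094766

-0.094766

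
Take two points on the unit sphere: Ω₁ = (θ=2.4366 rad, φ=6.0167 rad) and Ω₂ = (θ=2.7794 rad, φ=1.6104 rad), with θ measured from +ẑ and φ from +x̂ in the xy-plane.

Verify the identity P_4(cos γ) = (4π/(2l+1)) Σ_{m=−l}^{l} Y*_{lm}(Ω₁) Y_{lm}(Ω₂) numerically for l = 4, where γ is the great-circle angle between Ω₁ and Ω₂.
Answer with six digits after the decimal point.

-0.427573

Expand P_4 via completeness: Σ_{m} conj(Y_{4,m}) at Ω₁ times Y_{4,m} at Ω₂ —
  m=-4: Y*=(0.037747, -0.068305)  Y=(0.006888, -0.001100)  product (0.000185, -0.000512)
  m=-3: Y*=(-0.180843, 0.186000)  Y=(-0.006172, -0.051700)  product (0.010732, 0.008202)
  m=-2: Y*=(0.370297, -0.218443)  Y=(-0.214406, 0.017018)  product (-0.075676, 0.053137)
  m=-1: Y*=(-0.238859, 0.065203)  Y=(0.019371, 0.488866)  product (-0.036503, -0.115507)
  m=+0: Y*=(-0.277726, -0.000000)  Y=(0.373402, 0.000000)  product (-0.103704, -0.000000)
  m=+1: Y*=(0.238859, 0.065203)  Y=(-0.019371, 0.488866)  product (-0.036503, 0.115507)
  m=+2: Y*=(0.370297, 0.218443)  Y=(-0.214406, -0.017018)  product (-0.075676, -0.053137)
  m=+3: Y*=(0.180843, 0.186000)  Y=(0.006172, -0.051700)  product (0.010732, -0.008202)
  m=+4: Y*=(0.037747, 0.068305)  Y=(0.006888, 0.001100)  product (0.000185, 0.000512)
Total Σ_m = (-0.306227, -0.000000). Multiply by 1.396263: (-0.427573, -0.000000). P_4(cos γ) = -0.427573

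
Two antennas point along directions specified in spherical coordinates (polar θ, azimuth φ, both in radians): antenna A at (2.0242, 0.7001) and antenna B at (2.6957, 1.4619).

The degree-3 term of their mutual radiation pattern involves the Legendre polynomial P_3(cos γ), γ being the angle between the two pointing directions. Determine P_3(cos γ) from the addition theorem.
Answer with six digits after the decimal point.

-0.242231

Addition theorem: P_3(cos γ) = (4π/7) Σ_m Y*_{lm}(Ω₁) Y_{lm}(Ω₂), m = −3…3:
  m=-3: Y*=(-0.153100, 0.261597)  Y=(-0.010739, 0.031695)  product (-0.006647, -0.007662)
  m=-2: Y*=(-0.061417, -0.356515)  Y=(0.167441, 0.037055)  product (0.002927, -0.061971)
  m=-1: Y*=(-0.009034, -0.007611)  Y=(0.046504, -0.425357)  product (-0.003657, 0.003489)
  m=+0: Y*=(0.333569, -0.000000)  Y=(-0.360278, 0.000000)  product (-0.120178, 0.000000)
  m=+1: Y*=(0.009034, -0.007611)  Y=(-0.046504, -0.425357)  product (-0.003657, -0.003489)
  m=+2: Y*=(-0.061417, 0.356515)  Y=(0.167441, -0.037055)  product (0.002927, 0.061971)
  m=+3: Y*=(0.153100, 0.261597)  Y=(0.010739, 0.031695)  product (-0.006647, 0.007662)
Σ over m = (-0.134933, -0.000000); ×(4π/7) → (-0.242231, -0.000000). Real part: -0.242231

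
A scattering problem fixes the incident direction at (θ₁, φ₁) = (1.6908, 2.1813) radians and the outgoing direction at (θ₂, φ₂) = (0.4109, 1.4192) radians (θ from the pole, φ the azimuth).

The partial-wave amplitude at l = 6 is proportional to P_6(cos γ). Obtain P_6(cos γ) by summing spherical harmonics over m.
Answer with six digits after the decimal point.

-0.125560

Term-by-term m-sum for l=6 (normalisation 4π/13 = 0.966644):
  term(m=-6) = (-0.000126, -0.000899)   from Y*(Ω₁)=(0.401133, 0.230435), Y(Ω₂)=(-0.001205, -0.001548)
  term(m=-5) = (0.002365, 0.001869)   from Y*(Ω₁)=(0.017190, 0.192472), Y(Ω₂)=(0.010724, -0.011328)
  term(m=-4) = (0.021769, -0.002035)   from Y*(Ω₁)=(0.223399, -0.188006), Y(Ω₂)=(0.061531, 0.042675)
  term(m=-3) = (-0.033817, 0.038908)   from Y*(Ω₁)=(0.209573, 0.055911), Y(Ω₂)=(-0.104400, 0.213507)
  term(m=-2) = (0.005342, 0.114569)   from Y*(Ω₁)=(-0.082380, -0.225830), Y(Ω₂)=(-0.455357, -0.142453)
  term(m=-1) = (-0.075725, -0.072276)   from Y*(Ω₁)=(0.128475, -0.183623), Y(Ω₂)=(0.070541, -0.461751)
  term(m=+0) = (0.030492, 0.000000)   from Y*(Ω₁)=(-0.226254, -0.000000), Y(Ω₂)=(-0.134769, 0.000000)
  term(m=+1) = (-0.075725, 0.072276)   from Y*(Ω₁)=(-0.128475, -0.183623), Y(Ω₂)=(-0.070541, -0.461751)
  term(m=+2) = (0.005342, -0.114569)   from Y*(Ω₁)=(-0.082380, 0.225830), Y(Ω₂)=(-0.455357, 0.142453)
  term(m=+3) = (-0.033817, -0.038908)   from Y*(Ω₁)=(-0.209573, 0.055911), Y(Ω₂)=(0.104400, 0.213507)
  term(m=+4) = (0.021769, 0.002035)   from Y*(Ω₁)=(0.223399, 0.188006), Y(Ω₂)=(0.061531, -0.042675)
  term(m=+5) = (0.002365, -0.001869)   from Y*(Ω₁)=(-0.017190, 0.192472), Y(Ω₂)=(-0.010724, -0.011328)
  term(m=+6) = (-0.000126, 0.000899)   from Y*(Ω₁)=(0.401133, -0.230435), Y(Ω₂)=(-0.001205, 0.001548)
Total Σ_m = (-0.129893, -0.000000). Multiply by 0.966644: (-0.125560, -0.000000). P_6(cos γ) = -0.125560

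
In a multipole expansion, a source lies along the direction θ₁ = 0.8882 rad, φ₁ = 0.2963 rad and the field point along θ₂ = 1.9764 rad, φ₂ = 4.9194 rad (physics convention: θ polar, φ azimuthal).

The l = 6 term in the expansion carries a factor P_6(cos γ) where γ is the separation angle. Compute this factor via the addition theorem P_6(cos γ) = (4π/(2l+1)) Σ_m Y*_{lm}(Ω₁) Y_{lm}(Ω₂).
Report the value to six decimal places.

Term-by-term m-sum for l=6 (normalisation 4π/13 = 0.966644):
  term(m=-6) = -0.02636 - 0.01565j   from Y*(Ω₁)=-0.02167 + 0.10318j, Y(Ω₂)=-0.09387 + 0.27519j
  term(m=-5) = 0.05545 - 0.11584j   from Y*(Ω₁)=0.02648 + 0.29574j, Y(Ω₂)=-0.37191 - 0.22079j
  term(m=-4) = 0.07416 + 0.02767j   from Y*(Ω₁)=0.16428 + 0.40470j, Y(Ω₂)=0.12257 - 0.13350j
  term(m=-3) = 0.01796 - 0.06544j   from Y*(Ω₁)=0.16662 + 0.20524j, Y(Ω₂)=-0.14937 - 0.20878j
  term(m=-2) = -0.04986 - 0.00900j   from Y*(Ω₁)=-0.15246 - 0.10266j, Y(Ω₂)=0.25239 - 0.11090j
  term(m=-1) = -0.00519 + 0.05801j   from Y*(Ω₁)=-0.33025 - 0.10082j, Y(Ω₂)=-0.03467 - 0.16507j
  term(m=+0) = 0.02702 + 0.00000j   from Y*(Ω₁)=0.09274 + 0.00000j, Y(Ω₂)=0.29139 + 0.00000j
  term(m=+1) = -0.00519 - 0.05801j   from Y*(Ω₁)=0.33025 - 0.10082j, Y(Ω₂)=0.03467 - 0.16507j
  term(m=+2) = -0.04986 + 0.00900j   from Y*(Ω₁)=-0.15246 + 0.10266j, Y(Ω₂)=0.25239 + 0.11090j
  term(m=+3) = 0.01796 + 0.06544j   from Y*(Ω₁)=-0.16662 + 0.20524j, Y(Ω₂)=0.14937 - 0.20878j
  term(m=+4) = 0.07416 - 0.02767j   from Y*(Ω₁)=0.16428 - 0.40470j, Y(Ω₂)=0.12257 + 0.13350j
  term(m=+5) = 0.05545 + 0.11584j   from Y*(Ω₁)=-0.02648 + 0.29574j, Y(Ω₂)=0.37191 - 0.22079j
  term(m=+6) = -0.02636 + 0.01565j   from Y*(Ω₁)=-0.02167 - 0.10318j, Y(Ω₂)=-0.09387 - 0.27519j
Σ over m = 0.15933 + 0.00000j; ×(4π/13) → 0.15402 + 0.00000j. Real part: 0.154017

0.154017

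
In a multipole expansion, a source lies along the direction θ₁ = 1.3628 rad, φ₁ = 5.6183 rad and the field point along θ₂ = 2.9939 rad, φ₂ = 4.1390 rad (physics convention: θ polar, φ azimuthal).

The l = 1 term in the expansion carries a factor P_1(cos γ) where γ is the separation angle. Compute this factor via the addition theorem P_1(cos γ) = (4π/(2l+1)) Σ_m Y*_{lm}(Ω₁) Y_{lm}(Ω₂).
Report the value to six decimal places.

Summing Y*_{l m}(θ₁,φ₁)·Y_{l m}(θ₂,φ₂) over m ∈ [−1, 1]; prefactor 4π/(2·1+1) = 4.188790:
  m=-1: (0.266039, -0.208565) × (-0.027581, 0.042710) = (0.001570, 0.017115)  (running Σ = (0.001570, 0.017115))
  m=0: (0.100896, -0.000000) × (-0.483283, 0.000000) = (-0.048762, 0.000000)  (running Σ = (-0.047191, 0.017115))
  m=1: (-0.266039, -0.208565) × (0.027581, 0.042710) = (0.001570, -0.017115)  (running Σ = (-0.045621, 0.000000))
Accumulated sum (-0.045621, 0.000000); after 4π/(2l+1) scaling, (-0.191096, 0.000000) ⇒ P_1 = -0.191096

-0.191096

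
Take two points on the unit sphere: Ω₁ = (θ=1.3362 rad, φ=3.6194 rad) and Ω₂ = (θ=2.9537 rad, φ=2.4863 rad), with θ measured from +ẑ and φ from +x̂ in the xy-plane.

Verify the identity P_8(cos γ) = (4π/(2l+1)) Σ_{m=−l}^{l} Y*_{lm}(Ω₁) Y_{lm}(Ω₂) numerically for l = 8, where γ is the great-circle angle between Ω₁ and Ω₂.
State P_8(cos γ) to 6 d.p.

Term-by-term m-sum for l=8 (normalisation 4π/17 = 0.739198):
  [-8]  conj(Y_{8,-8})(Ω₁) = -0.320707-0.259803i ; Y_{8,-8}(Ω₂) = +0.000000-0.000001i ; Δ = -0.000000+0.000000i
  [-7]  conj(Y_{8,-7})(Ω₁) = +0.386464+0.079572i ; Y_{8,-7}(Ω₂) = -0.000002-0.000016i ; Δ = +0.000000-0.000006i
  [-6]  conj(Y_{8,-6})(Ω₁) = +0.058118-0.016382i ; Y_{8,-6}(Ω₂) = -0.000152-0.000153i ; Δ = -0.000011-0.000006i
  [-5]  conj(Y_{8,-5})(Ω₁) = -0.262922+0.246195i ; Y_{8,-5}(Ω₂) = -0.002066-0.000280i ; Δ = +0.000612-0.000435i
  [-4]  conj(Y_{8,-4})(Ω₁) = +0.021741-0.061375i ; Y_{8,-4}(Ω₂) = -0.013023+0.007464i ; Δ = +0.000175+0.000962i
  [-3]  conj(Y_{8,-3})(Ω₁) = -0.043719-0.316243i ; Y_{8,-3}(Ω₂) = -0.030635+0.073464i ; Δ = +0.024572+0.006476i
  [-2]  conj(Y_{8,-2})(Ω₁) = +0.068349+0.096721i ; Y_{8,-2}(Ω₂) = +0.075864+0.284938i ; Δ = -0.022374+0.026813i
  [-1]  conj(Y_{8,-1})(Ω₁) = +0.263260+0.136323i ; Y_{8,-1}(Ω₂) = +0.526578+0.404722i ; Δ = +0.083454+0.178332i
  [+0]  conj(Y_{8,0})(Ω₁) = -0.133477-0.000000i ; Y_{8,0}(Ω₂) = +0.532567+0.000000i ; Δ = -0.071086-0.000000i
  [+1]  conj(Y_{8,1})(Ω₁) = -0.263260+0.136323i ; Y_{8,1}(Ω₂) = -0.526578+0.404722i ; Δ = +0.083454-0.178332i
  [+2]  conj(Y_{8,2})(Ω₁) = +0.068349-0.096721i ; Y_{8,2}(Ω₂) = +0.075864-0.284938i ; Δ = -0.022374-0.026813i
  [+3]  conj(Y_{8,3})(Ω₁) = +0.043719-0.316243i ; Y_{8,3}(Ω₂) = +0.030635+0.073464i ; Δ = +0.024572-0.006476i
  [+4]  conj(Y_{8,4})(Ω₁) = +0.021741+0.061375i ; Y_{8,4}(Ω₂) = -0.013023-0.007464i ; Δ = +0.000175-0.000962i
  [+5]  conj(Y_{8,5})(Ω₁) = +0.262922+0.246195i ; Y_{8,5}(Ω₂) = +0.002066-0.000280i ; Δ = +0.000612+0.000435i
  [+6]  conj(Y_{8,6})(Ω₁) = +0.058118+0.016382i ; Y_{8,6}(Ω₂) = -0.000152+0.000153i ; Δ = -0.000011+0.000006i
  [+7]  conj(Y_{8,7})(Ω₁) = -0.386464+0.079572i ; Y_{8,7}(Ω₂) = +0.000002-0.000016i ; Δ = +0.000000+0.000006i
  [+8]  conj(Y_{8,8})(Ω₁) = -0.320707+0.259803i ; Y_{8,8}(Ω₂) = +0.000000+0.000001i ; Δ = -0.000000-0.000000i
Total Σ_m = +0.101770-0.000000i. Multiply by 0.739198: +0.075228-0.000000i. P_8(cos γ) = 0.075228

0.075228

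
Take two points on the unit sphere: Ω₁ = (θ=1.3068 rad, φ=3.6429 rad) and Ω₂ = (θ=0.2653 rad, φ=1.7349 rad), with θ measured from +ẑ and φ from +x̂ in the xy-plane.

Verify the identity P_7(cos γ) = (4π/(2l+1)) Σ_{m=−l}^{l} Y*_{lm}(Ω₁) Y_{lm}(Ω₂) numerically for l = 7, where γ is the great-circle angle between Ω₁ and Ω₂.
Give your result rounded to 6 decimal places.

Addition theorem: P_7(cos γ) = (4π/15) Σ_m Y*_{lm}(Ω₁) Y_{lm}(Ω₂), m = −7…7:
  m=-7: (0.364579, 0.140384) × (0.000039, 0.000017) = (0.000012, 0.000012)  (running Σ = (0.000012, 0.000012))
  m=-6: (-0.391594, 0.052690) × (-0.000325, 0.000489) = (0.000101, -0.000208)  (running Σ = (0.000113, -0.000197))
  m=-5: (-0.028438, 0.020955) × (-0.003694, -0.003443) = (0.000177, 0.000021)  (running Σ = (0.000290, -0.000176))
  m=-4: (0.148031, -0.319033) × (0.024145, -0.018601) = (-0.002360, -0.010457)  (running Σ = (-0.002070, -0.010633))
  m=-3: (0.005527, 0.082519) × (0.061789, 0.115200) = (-0.009165, 0.005735)  (running Σ = (-0.011235, -0.004897))
  m=-2: (0.167327, 0.262101) × (-0.359393, 0.122382) = (-0.092212, -0.073720)  (running Σ = (-0.103447, -0.078617))
  m=-1: (-0.109913, -0.060232) × (-0.103709, -0.626287) = (-0.026324, 0.075083)  (running Σ = (-0.129771, -0.003534))
  m=0: (-0.296301, -0.000000) × (0.251616, 0.000000) = (-0.074554, -0.000000)  (running Σ = (-0.204325, -0.003534))
  m=1: (0.109913, -0.060232) × (0.103709, -0.626287) = (-0.026324, -0.075083)  (running Σ = (-0.230649, -0.078617))
  m=2: (0.167327, -0.262101) × (-0.359393, -0.122382) = (-0.092212, 0.073720)  (running Σ = (-0.322861, -0.004897))
  m=3: (-0.005527, 0.082519) × (-0.061789, 0.115200) = (-0.009165, -0.005735)  (running Σ = (-0.332026, -0.010633))
  m=4: (0.148031, 0.319033) × (0.024145, 0.018601) = (-0.002360, 0.010457)  (running Σ = (-0.334386, -0.000176))
  m=5: (0.028438, 0.020955) × (0.003694, -0.003443) = (0.000177, -0.000021)  (running Σ = (-0.334209, -0.000197))
  m=6: (-0.391594, -0.052690) × (-0.000325, -0.000489) = (0.000101, 0.000208)  (running Σ = (-0.334107, 0.000012))
  m=7: (-0.364579, 0.140384) × (-0.000039, 0.000017) = (0.000012, -0.000012)  (running Σ = (-0.334096, 0.000000))
Total Σ_m = (-0.334096, 0.000000). Multiply by 0.837758: (-0.279891, 0.000000). P_7(cos γ) = -0.279891

-0.279891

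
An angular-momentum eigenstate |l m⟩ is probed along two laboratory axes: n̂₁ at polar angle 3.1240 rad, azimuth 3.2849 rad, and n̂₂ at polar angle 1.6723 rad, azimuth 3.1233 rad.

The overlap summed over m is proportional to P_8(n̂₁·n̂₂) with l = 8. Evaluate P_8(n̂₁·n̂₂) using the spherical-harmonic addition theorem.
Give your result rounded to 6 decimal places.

0.145454

Term-by-term m-sum for l=8 (normalisation 4π/17 = 0.739198):
  term(m=-8) = (0.000000, 0.000000)   from Y*(Ω₁)=(0.000000, 0.000000), Y(Ω₂)=(0.489297, 0.072120)
  term(m=-7) = (0.000000, 0.000000)   from Y*(Ω₁)=(0.000000, 0.000000), Y(Ω₂)=(0.199851, 0.025731)
  term(m=-6) = (-0.000000, -0.000000)   from Y*(Ω₁)=(0.000000, 0.000000), Y(Ω₂)=(-0.306876, -0.033817)
  term(m=-5) = (-0.000000, -0.000000)   from Y*(Ω₁)=(0.000000, 0.000000), Y(Ω₂)=(-0.227570, -0.020873)
  term(m=-4) = (0.000000, 0.000000)   from Y*(Ω₁)=(0.000001, 0.000001), Y(Ω₂)=(0.244530, 0.017924)
  term(m=-3) = (0.000016, 0.000008)   from Y*(Ω₁)=(0.000069, 0.000032), Y(Ω₂)=(0.238179, 0.013084)
  term(m=-2) = (-0.000653, -0.000219)   from Y*(Ω₁)=(0.003059, 0.000901), Y(Ω₂)=(-0.215688, -0.007895)
  term(m=-1) = (-0.020689, -0.003373)   from Y*(Ω₁)=(0.085687, 0.012364), Y(Ω₂)=(-0.242092, -0.004429)
  term(m=+0) = (0.239424, 0.000000)   from Y*(Ω₁)=(1.156636, -0.000000), Y(Ω₂)=(0.207000, 0.000000)
  term(m=+1) = (-0.020689, 0.003373)   from Y*(Ω₁)=(-0.085687, 0.012364), Y(Ω₂)=(0.242092, -0.004429)
  term(m=+2) = (-0.000653, 0.000219)   from Y*(Ω₁)=(0.003059, -0.000901), Y(Ω₂)=(-0.215688, 0.007895)
  term(m=+3) = (0.000016, -0.000008)   from Y*(Ω₁)=(-0.000069, 0.000032), Y(Ω₂)=(-0.238179, 0.013084)
  term(m=+4) = (0.000000, -0.000000)   from Y*(Ω₁)=(0.000001, -0.000001), Y(Ω₂)=(0.244530, -0.017924)
  term(m=+5) = (-0.000000, 0.000000)   from Y*(Ω₁)=(-0.000000, 0.000000), Y(Ω₂)=(0.227570, -0.020873)
  term(m=+6) = (-0.000000, 0.000000)   from Y*(Ω₁)=(0.000000, -0.000000), Y(Ω₂)=(-0.306876, 0.033817)
  term(m=+7) = (0.000000, -0.000000)   from Y*(Ω₁)=(-0.000000, 0.000000), Y(Ω₂)=(-0.199851, 0.025731)
  term(m=+8) = (0.000000, -0.000000)   from Y*(Ω₁)=(0.000000, -0.000000), Y(Ω₂)=(0.489297, -0.072120)
Total Σ_m = (0.196773, -0.000000). Multiply by 0.739198: (0.145454, -0.000000). P_8(cos γ) = 0.145454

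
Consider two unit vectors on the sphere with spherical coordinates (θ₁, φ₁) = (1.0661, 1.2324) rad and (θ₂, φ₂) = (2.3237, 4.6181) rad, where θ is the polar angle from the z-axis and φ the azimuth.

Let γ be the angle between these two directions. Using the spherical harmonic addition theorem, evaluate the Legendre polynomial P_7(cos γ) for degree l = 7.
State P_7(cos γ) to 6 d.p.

Summing Y*_{l m}(θ₁,φ₁)·Y_{l m}(θ₂,φ₂) over m ∈ [−7, 7]; prefactor 4π/(2·7+1) = 0.837758:
  term(m=-7) = 0.00149 + 0.01074j   from Y*(Ω₁)=-0.13745 + 0.14095j, Y(Ω₂)=0.03378 - 0.04352j
  term(m=-6) = -0.00833 + 0.07815j   from Y*(Ω₁)=0.18050 + 0.36470j, Y(Ω₂)=0.16304 + 0.10353j
  term(m=-5) = -0.05087 + 0.13924j   from Y*(Ω₁)=0.38173 - 0.04649j, Y(Ω₂)=-0.17508 + 0.34343j
  term(m=-4) = -0.00202 + 0.00299j   from Y*(Ω₁)=0.00178 - 0.00805j, Y(Ω₂)=-0.40711 - 0.16126j
  term(m=-3) = 0.03721 - 0.03346j   from Y*(Ω₁)=0.29085 + 0.18058j, Y(Ω₂)=0.04080 - 0.14036j
  term(m=-2) = -0.04376 + 0.02324j   from Y*(Ω₁)=0.13113 - 0.10535j, Y(Ω₂)=-0.28933 - 0.05522j
  term(m=-1) = 0.07871 - 0.01960j   from Y*(Ω₁)=0.09257 + 0.26303j, Y(Ω₂)=0.02739 - 0.28960j
  term(m=+0) = -0.04465 + 0.00000j   from Y*(Ω₁)=0.20634 + 0.00000j, Y(Ω₂)=-0.21639 + 0.00000j
  term(m=+1) = 0.07871 + 0.01960j   from Y*(Ω₁)=-0.09257 + 0.26303j, Y(Ω₂)=-0.02739 - 0.28960j
  term(m=+2) = -0.04376 - 0.02324j   from Y*(Ω₁)=0.13113 + 0.10535j, Y(Ω₂)=-0.28933 + 0.05522j
  term(m=+3) = 0.03721 + 0.03346j   from Y*(Ω₁)=-0.29085 + 0.18058j, Y(Ω₂)=-0.04080 - 0.14036j
  term(m=+4) = -0.00202 - 0.00299j   from Y*(Ω₁)=0.00178 + 0.00805j, Y(Ω₂)=-0.40711 + 0.16126j
  term(m=+5) = -0.05087 - 0.13924j   from Y*(Ω₁)=-0.38173 - 0.04649j, Y(Ω₂)=0.17508 + 0.34343j
  term(m=+6) = -0.00833 - 0.07815j   from Y*(Ω₁)=0.18050 - 0.36470j, Y(Ω₂)=0.16304 - 0.10353j
  term(m=+7) = 0.00149 - 0.01074j   from Y*(Ω₁)=0.13745 + 0.14095j, Y(Ω₂)=-0.03378 - 0.04352j
Total Σ_m = -0.01976 - 0.00000j. Multiply by 0.837758: -0.01656 - 0.00000j. P_7(cos γ) = -0.016558

-0.016558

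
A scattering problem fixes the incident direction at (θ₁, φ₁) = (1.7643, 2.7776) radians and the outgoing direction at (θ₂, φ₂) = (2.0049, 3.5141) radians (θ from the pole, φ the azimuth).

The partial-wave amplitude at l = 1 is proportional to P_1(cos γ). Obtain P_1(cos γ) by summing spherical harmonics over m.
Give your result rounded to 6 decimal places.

Expand P_1 via completeness: Σ_{m} conj(Y_{1,m}) at Ω₁ times Y_{1,m} at Ω₂ —
  m=-1: -0.31683 + 0.12070j × -0.29195 + 0.11408j = 0.07873 - 0.07138j  (running Σ = 0.07873 - 0.07138j)
  m=0: -0.09396 + 0.00000j × -0.20550 + 0.00000j = 0.01931 + 0.00000j  (running Σ = 0.09804 - 0.07138j)
  m=1: 0.31683 + 0.12070j × 0.29195 + 0.11408j = 0.07873 + 0.07138j  (running Σ = 0.17677 + 0.00000j)
Total Σ_m = 0.17677 + 0.00000j. Multiply by 4.188790: 0.74045 + 0.00000j. P_1(cos γ) = 0.740447

0.740447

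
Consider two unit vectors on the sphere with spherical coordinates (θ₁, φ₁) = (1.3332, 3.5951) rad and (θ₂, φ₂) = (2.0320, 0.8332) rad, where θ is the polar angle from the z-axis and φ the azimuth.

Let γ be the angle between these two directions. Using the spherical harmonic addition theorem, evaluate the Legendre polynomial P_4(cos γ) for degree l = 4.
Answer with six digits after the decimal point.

0.289778

Term-by-term m-sum for l=4 (normalisation 4π/9 = 1.396263):
  m=-4: Y*=-0.09510 + 0.38324j  Y=-0.27942 + 0.05409j  product 0.00584 - 0.11223j
  m=-3: Y*=-0.05645 - 0.26451j  Y=0.32039 + 0.23954j  product 0.04527 - 0.09827j
  m=-2: Y*=-0.11919 - 0.15238j  Y=-0.00989 - 0.10317j  product -0.01454 + 0.01380j
  m=-1: Y*=0.25412 + 0.12386j  Y=0.20460 - 0.22516j  product 0.07988 - 0.03188j
  m=+0: Y*=0.15291 + 0.00000j  Y=-0.16594 + 0.00000j  product -0.02537 + 0.00000j
  m=+1: Y*=-0.25412 + 0.12386j  Y=-0.20460 - 0.22516j  product 0.07988 + 0.03188j
  m=+2: Y*=-0.11919 + 0.15238j  Y=-0.00989 + 0.10317j  product -0.01454 - 0.01380j
  m=+3: Y*=0.05645 - 0.26451j  Y=-0.32039 + 0.23954j  product 0.04527 + 0.09827j
  m=+4: Y*=-0.09510 - 0.38324j  Y=-0.27942 - 0.05409j  product 0.00584 + 0.11223j
Total Σ_m = 0.20754 + 0.00000j. Multiply by 1.396263: 0.28978 + 0.00000j. P_4(cos γ) = 0.289778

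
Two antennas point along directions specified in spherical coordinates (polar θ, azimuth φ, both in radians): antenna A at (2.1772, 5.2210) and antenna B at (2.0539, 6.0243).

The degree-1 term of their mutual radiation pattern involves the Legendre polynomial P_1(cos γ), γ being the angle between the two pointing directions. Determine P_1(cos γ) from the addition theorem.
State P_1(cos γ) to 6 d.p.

Addition theorem: P_1(cos γ) = (4π/3) Σ_m Y*_{lm}(Ω₁) Y_{lm}(Ω₂), m = −1…1:
  m=-1: Y*=(0.138246, -0.247959)  Y=(0.295759, 0.078325)  product (0.060309, -0.062508)
  m=+0: Y*=(-0.278462, -0.000000)  Y=(-0.226970, 0.000000)  product (0.063203, 0.000000)
  m=+1: Y*=(-0.138246, -0.247959)  Y=(-0.295759, 0.078325)  product (0.060309, 0.062508)
Σ over m = (0.183821, 0.000000); ×(4π/3) → (0.769987, 0.000000). Real part: 0.769987

0.769987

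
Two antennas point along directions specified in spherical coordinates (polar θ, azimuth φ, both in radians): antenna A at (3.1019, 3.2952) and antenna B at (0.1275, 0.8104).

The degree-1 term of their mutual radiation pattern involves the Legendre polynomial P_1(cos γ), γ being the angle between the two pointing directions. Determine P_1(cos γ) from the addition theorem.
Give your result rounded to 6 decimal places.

-0.995098

Expand P_1 via completeness: Σ_{m} conj(Y_{1,m}) at Ω₁ times Y_{1,m} at Ω₂ —
  [-1]  conj(Y_{1,-1})(Ω₁) = (-0.013549, -0.002098) ; Y_{1,-1}(Ω₂) = (0.030278, -0.031831) ; Δ = (-0.000477, 0.000368)
  [+0]  conj(Y_{1,0})(Ω₁) = (-0.488218, -0.000000) ; Y_{1,0}(Ω₂) = (0.484636, 0.000000) ; Δ = (-0.236608, -0.000000)
  [+1]  conj(Y_{1,1})(Ω₁) = (0.013549, -0.002098) ; Y_{1,1}(Ω₂) = (-0.030278, -0.031831) ; Δ = (-0.000477, -0.000368)
Σ over m = (-0.237562, 0.000000); ×(4π/3) → (-0.995098, 0.000000). Real part: -0.995098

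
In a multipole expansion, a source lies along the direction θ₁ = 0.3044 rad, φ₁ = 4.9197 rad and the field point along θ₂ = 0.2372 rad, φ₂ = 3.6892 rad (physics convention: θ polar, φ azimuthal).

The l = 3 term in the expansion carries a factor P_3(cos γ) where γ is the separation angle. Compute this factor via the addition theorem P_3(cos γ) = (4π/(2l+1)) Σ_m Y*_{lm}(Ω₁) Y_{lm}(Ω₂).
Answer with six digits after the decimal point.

0.722767

Addition theorem: P_3(cos γ) = (4π/7) Σ_m Y*_{lm}(Ω₁) Y_{lm}(Ω₂), m = −3…3:
  m=-3: Y*=-0.006545+0.009130i  Y=+0.000390+0.005399i  product -0.000052-0.000032i
  m=-2: Y*=-0.080166-0.035284i  Y=+0.025114-0.048763i  product -0.003734+0.003023i
  m=-1: Y*=+0.070794-0.336583i  Y=-0.241447+0.147239i  product +0.032465+0.091691i
  m=+0: Y*=+0.552129-0.000000i  Y=+0.625312+0.000000i  product +0.345253+0.000000i
  m=+1: Y*=-0.070794-0.336583i  Y=+0.241447+0.147239i  product +0.032465-0.091691i
  m=+2: Y*=-0.080166+0.035284i  Y=+0.025114+0.048763i  product -0.003734-0.003023i
  m=+3: Y*=+0.006545+0.009130i  Y=-0.000390+0.005399i  product -0.000052+0.000032i
Accumulated sum +0.402612+0.000000i; after 4π/(2l+1) scaling, +0.722767+0.000000i ⇒ P_3 = 0.722767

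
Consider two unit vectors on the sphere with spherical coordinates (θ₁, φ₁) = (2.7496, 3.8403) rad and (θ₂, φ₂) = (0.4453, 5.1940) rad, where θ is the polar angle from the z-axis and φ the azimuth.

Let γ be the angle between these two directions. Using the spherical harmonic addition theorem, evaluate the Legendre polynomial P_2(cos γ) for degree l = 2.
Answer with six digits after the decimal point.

0.456605

Term-by-term m-sum for l=2 (normalisation 4π/5 = 2.513274):
  term(m=-2) = (-0.003665, -0.001700)   from Y*(Ω₁)=(0.009726, 0.055530), Y(Ω₂)=(-0.040912, 0.058839)
  term(m=-1) = (-0.017643, 0.079987)   from Y*(Ω₁)=(0.208838, 0.175441), Y(Ω₂)=(0.139105, 0.266148)
  term(m=+0) = (0.224294, 0.000000)   from Y*(Ω₁)=(0.492691, -0.000000), Y(Ω₂)=(0.455242, 0.000000)
  term(m=+1) = (-0.017643, -0.079987)   from Y*(Ω₁)=(-0.208838, 0.175441), Y(Ω₂)=(-0.139105, 0.266148)
  term(m=+2) = (-0.003665, 0.001700)   from Y*(Ω₁)=(0.009726, -0.055530), Y(Ω₂)=(-0.040912, -0.058839)
Accumulated sum (0.181678, -0.000000); after 4π/(2l+1) scaling, (0.456605, -0.000000) ⇒ P_2 = 0.456605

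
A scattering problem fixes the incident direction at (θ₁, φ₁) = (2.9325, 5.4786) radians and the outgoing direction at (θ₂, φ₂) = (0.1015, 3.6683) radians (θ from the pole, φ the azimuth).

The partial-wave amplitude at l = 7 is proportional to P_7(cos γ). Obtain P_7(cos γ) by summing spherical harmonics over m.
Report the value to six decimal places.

Term-by-term m-sum for l=7 (normalisation 4π/15 = 0.837758):
  term(m=-7) = (0.000000, 0.000000)   from Y*(Ω₁)=(0.000007, 0.000005), Y(Ω₂)=(0.000000, -0.000000)
  term(m=-6) = (0.000000, 0.000000)   from Y*(Ω₁)=(-0.000017, -0.000145), Y(Ω₂)=(-0.000002, 0.000000)
  term(m=-5) = (-0.000000, 0.000000)   from Y*(Ω₁)=(-0.001029, 0.001248), Y(Ω₂)=(0.000041, 0.000023)
  term(m=-4) = (-0.000005, -0.000008)   from Y*(Ω₁)=(0.012543, -0.000965), Y(Ω₂)=(-0.000388, -0.000653)
  term(m=-3) = (0.000413, -0.000472)   from Y*(Ω₁)=(-0.052293, -0.046594), Y(Ω₂)=(0.000083, 0.008949)
  term(m=-2) = (0.017581, 0.009131)   from Y*(Ω₁)=(0.010292, 0.268078), Y(Ω₂)=(0.036524, -0.064179)
  term(m=-1) = (-0.056851, 0.232816)   from Y*(Ω₁)=(0.430468, -0.447312), Y(Ω₂)=(-0.333724, 0.194061)
  term(m=+0) = (-0.487612, -0.000000)   from Y*(Ω₁)=(-0.518463, -0.000000), Y(Ω₂)=(0.940496, 0.000000)
  term(m=+1) = (-0.056851, -0.232816)   from Y*(Ω₁)=(-0.430468, -0.447312), Y(Ω₂)=(0.333724, 0.194061)
  term(m=+2) = (0.017581, -0.009131)   from Y*(Ω₁)=(0.010292, -0.268078), Y(Ω₂)=(0.036524, 0.064179)
  term(m=+3) = (0.000413, 0.000472)   from Y*(Ω₁)=(0.052293, -0.046594), Y(Ω₂)=(-0.000083, 0.008949)
  term(m=+4) = (-0.000005, 0.000008)   from Y*(Ω₁)=(0.012543, 0.000965), Y(Ω₂)=(-0.000388, 0.000653)
  term(m=+5) = (-0.000000, -0.000000)   from Y*(Ω₁)=(0.001029, 0.001248), Y(Ω₂)=(-0.000041, 0.000023)
  term(m=+6) = (0.000000, -0.000000)   from Y*(Ω₁)=(-0.000017, 0.000145), Y(Ω₂)=(-0.000002, -0.000000)
  term(m=+7) = (0.000000, -0.000000)   from Y*(Ω₁)=(-0.000007, 0.000005), Y(Ω₂)=(-0.000000, -0.000000)
Σ over m = (-0.565339, 0.000000); ×(4π/15) → (-0.473617, 0.000000). Real part: -0.473617

-0.473617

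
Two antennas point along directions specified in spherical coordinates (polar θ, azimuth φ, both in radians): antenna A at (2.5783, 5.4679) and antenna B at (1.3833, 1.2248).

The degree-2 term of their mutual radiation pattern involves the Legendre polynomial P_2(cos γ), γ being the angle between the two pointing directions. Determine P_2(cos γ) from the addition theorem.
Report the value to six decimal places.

-0.266129

Term-by-term m-sum for l=2 (normalisation 4π/5 = 2.513274):
  m=-2: (-0.006579, -0.109941) × (-0.287088, -0.237907) = (-0.024267, 0.033128)  (running Σ = (-0.024267, 0.033128))
  m=-1: (-0.239149, 0.253889) × (0.047980, -0.133095) = (0.022317, 0.044011)  (running Σ = (-0.001950, 0.077139))
  m=0: (0.361003, -0.000000) × (-0.282517, 0.000000) = (-0.101989, 0.000000)  (running Σ = (-0.103939, 0.077139))
  m=1: (0.239149, 0.253889) × (-0.047980, -0.133095) = (0.022317, -0.044011)  (running Σ = (-0.081623, 0.033128))
  m=2: (-0.006579, 0.109941) × (-0.287088, 0.237907) = (-0.024267, -0.033128)  (running Σ = (-0.105889, 0.000000))
Accumulated sum (-0.105889, 0.000000); after 4π/(2l+1) scaling, (-0.266129, 0.000000) ⇒ P_2 = -0.266129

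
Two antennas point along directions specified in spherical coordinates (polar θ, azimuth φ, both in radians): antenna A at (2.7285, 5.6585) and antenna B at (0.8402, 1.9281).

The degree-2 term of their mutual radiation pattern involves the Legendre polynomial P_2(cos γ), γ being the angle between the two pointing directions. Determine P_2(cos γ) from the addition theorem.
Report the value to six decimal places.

0.608935

Expand P_2 via completeness: Σ_{m} conj(Y_{2,m}) at Ω₁ times Y_{2,m} at Ω₂ —
  m=-2: Y*=+0.019666-0.059063i  Y=-0.161844+0.140411i  product +0.005110+0.012320i
  m=-1: Y*=-0.230404+0.166123i  Y=-0.134289-0.359707i  product +0.090696+0.060570i
  m=+0: Y*=+0.478300-0.000000i  Y=+0.105947+0.000000i  product +0.050675+0.000000i
  m=+1: Y*=+0.230404+0.166123i  Y=+0.134289-0.359707i  product +0.090696-0.060570i
  m=+2: Y*=+0.019666+0.059063i  Y=-0.161844-0.140411i  product +0.005110-0.012320i
Total Σ_m = +0.242287-0.000000i. Multiply by 2.513274: +0.608935-0.000000i. P_2(cos γ) = 0.608935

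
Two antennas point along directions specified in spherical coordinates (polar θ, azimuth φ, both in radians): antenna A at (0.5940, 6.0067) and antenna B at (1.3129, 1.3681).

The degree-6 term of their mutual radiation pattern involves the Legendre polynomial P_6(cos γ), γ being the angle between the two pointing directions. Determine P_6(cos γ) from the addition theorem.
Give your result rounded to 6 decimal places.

-0.136214

Addition theorem: P_6(cos γ) = (4π/13) Σ_m Y*_{lm}(Ω₁) Y_{lm}(Ω₂), m = −6…6:
  [-6]  conj(Y_{6,-6})(Ω₁) = -0.001307-0.014790i ; Y_{6,-6}(Ω₂) = -0.137091-0.370246i ; Δ = -0.005297+0.002511i
  [-5]  conj(Y_{6,-5})(Ω₁) = +0.014261-0.074811i ; Y_{6,-5}(Ω₂) = +0.306160-0.190804i ; Δ = -0.009908-0.025625i
  [-4]  conj(Y_{6,-4})(Ω₁) = +0.102862-0.205104i ; Y_{6,-4}(Ω₂) = -0.061119-0.064304i ; Δ = -0.019476+0.005921i
  [-3]  conj(Y_{6,-3})(Ω₁) = +0.291052-0.317898i ; Y_{6,-3}(Ω₂) = +0.196017-0.281602i ; Δ = -0.032470-0.144274i
  [-2]  conj(Y_{6,-2})(Ω₁) = +0.364836-0.225177i ; Y_{6,-2}(Ω₂) = +0.008744+0.003752i ; Δ = +0.004035-0.000600i
  [-1]  conj(Y_{6,-1})(Ω₁) = -0.007120+0.002020i ; Y_{6,-1}(Ω₂) = +0.065207-0.317281i ; Δ = +0.000177+0.002391i
  [+0]  conj(Y_{6,0})(Ω₁) = -0.421781-0.000000i ; Y_{6,0}(Ω₂) = +0.035652+0.000000i ; Δ = -0.015037-0.000000i
  [+1]  conj(Y_{6,1})(Ω₁) = +0.007120+0.002020i ; Y_{6,1}(Ω₂) = -0.065207-0.317281i ; Δ = +0.000177-0.002391i
  [+2]  conj(Y_{6,2})(Ω₁) = +0.364836+0.225177i ; Y_{6,2}(Ω₂) = +0.008744-0.003752i ; Δ = +0.004035+0.000600i
  [+3]  conj(Y_{6,3})(Ω₁) = -0.291052-0.317898i ; Y_{6,3}(Ω₂) = -0.196017-0.281602i ; Δ = -0.032470+0.144274i
  [+4]  conj(Y_{6,4})(Ω₁) = +0.102862+0.205104i ; Y_{6,4}(Ω₂) = -0.061119+0.064304i ; Δ = -0.019476-0.005921i
  [+5]  conj(Y_{6,5})(Ω₁) = -0.014261-0.074811i ; Y_{6,5}(Ω₂) = -0.306160-0.190804i ; Δ = -0.009908+0.025625i
  [+6]  conj(Y_{6,6})(Ω₁) = -0.001307+0.014790i ; Y_{6,6}(Ω₂) = -0.137091+0.370246i ; Δ = -0.005297-0.002511i
Total Σ_m = -0.140915-0.000000i. Multiply by 0.966644: -0.136214-0.000000i. P_6(cos γ) = -0.136214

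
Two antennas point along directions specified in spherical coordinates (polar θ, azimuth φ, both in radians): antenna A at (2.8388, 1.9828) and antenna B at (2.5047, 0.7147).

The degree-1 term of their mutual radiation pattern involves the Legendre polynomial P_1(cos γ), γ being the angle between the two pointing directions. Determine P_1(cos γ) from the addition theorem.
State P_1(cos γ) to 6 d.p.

Addition theorem: P_1(cos γ) = (4π/3) Σ_m Y*_{lm}(Ω₁) Y_{lm}(Ω₂), m = −1…1:
  term(m=-1) = (0.006310, 0.020205)   from Y*(Ω₁)=(-0.041255, 0.094401), Y(Ω₂)=(0.155186, -0.134660)
  term(m=+0) = (0.183197, 0.000000)   from Y*(Ω₁)=(-0.466375, -0.000000), Y(Ω₂)=(-0.392811, 0.000000)
  term(m=+1) = (0.006310, -0.020205)   from Y*(Ω₁)=(0.041255, 0.094401), Y(Ω₂)=(-0.155186, -0.134660)
Accumulated sum (0.195817, 0.000000); after 4π/(2l+1) scaling, (0.820236, 0.000000) ⇒ P_1 = 0.820236

0.820236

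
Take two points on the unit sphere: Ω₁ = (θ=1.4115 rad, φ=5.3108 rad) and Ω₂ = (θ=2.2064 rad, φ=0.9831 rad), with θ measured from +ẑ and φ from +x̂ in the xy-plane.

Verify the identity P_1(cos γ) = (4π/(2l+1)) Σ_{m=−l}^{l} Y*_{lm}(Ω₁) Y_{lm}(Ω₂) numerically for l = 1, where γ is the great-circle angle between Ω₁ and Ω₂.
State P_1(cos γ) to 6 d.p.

Summing Y*_{l m}(θ₁,φ₁)·Y_{l m}(θ₂,φ₂) over m ∈ [−1, 1]; prefactor 4π/(2·1+1) = 4.188790:
  m=-1: Y*=0.19216 - 0.28184j  Y=0.15415 - 0.23138j  product -0.03559 - 0.08791j
  m=+0: Y*=0.07750 + 0.00000j  Y=-0.29007 + 0.00000j  product -0.02248 + 0.00000j
  m=+1: Y*=-0.19216 - 0.28184j  Y=-0.15415 - 0.23138j  product -0.03559 + 0.08791j
Accumulated sum -0.09366 + 0.00000j; after 4π/(2l+1) scaling, -0.39233 + 0.00000j ⇒ P_1 = -0.392331

-0.392331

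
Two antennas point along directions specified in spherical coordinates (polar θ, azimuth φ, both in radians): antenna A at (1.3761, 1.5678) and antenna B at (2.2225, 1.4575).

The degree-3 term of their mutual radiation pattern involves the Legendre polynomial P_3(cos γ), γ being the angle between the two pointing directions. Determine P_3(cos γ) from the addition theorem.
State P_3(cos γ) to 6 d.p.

-0.274873

Expand P_3 via completeness: Σ_{m} conj(Y_{3,m}) at Ω₁ times Y_{3,m} at Ω₂ —
  m=-3: -0.00354 - 0.39400j × -0.06990 + 0.19768j = 0.07814 + 0.02684j  (running Σ = 0.07814 + 0.02684j)
  m=-2: -0.19032 + 0.00114j × 0.38181 + 0.08803j = -0.07277 - 0.01632j  (running Σ = 0.00537 + 0.01052j)
  m=-1: -0.00077 - 0.25773j × 0.02439 - 0.21431j = -0.05525 - 0.00612j  (running Σ = -0.04988 + 0.00440j)
  m=0: -0.20308 + 0.00000j × 0.26268 + 0.00000j = -0.05335 + 0.00000j  (running Σ = -0.10323 + 0.00440j)
  m=1: 0.00077 - 0.25773j × -0.02439 - 0.21431j = -0.05525 + 0.00612j  (running Σ = -0.15849 + 0.01052j)
  m=2: -0.19032 - 0.00114j × 0.38181 - 0.08803j = -0.07277 + 0.01632j  (running Σ = -0.23125 + 0.02684j)
  m=3: 0.00354 - 0.39400j × 0.06990 + 0.19768j = 0.07814 - 0.02684j  (running Σ = -0.15312 + 0.00000j)
Σ over m = -0.15312 + 0.00000j; ×(4π/7) → -0.27487 + 0.00000j. Real part: -0.274873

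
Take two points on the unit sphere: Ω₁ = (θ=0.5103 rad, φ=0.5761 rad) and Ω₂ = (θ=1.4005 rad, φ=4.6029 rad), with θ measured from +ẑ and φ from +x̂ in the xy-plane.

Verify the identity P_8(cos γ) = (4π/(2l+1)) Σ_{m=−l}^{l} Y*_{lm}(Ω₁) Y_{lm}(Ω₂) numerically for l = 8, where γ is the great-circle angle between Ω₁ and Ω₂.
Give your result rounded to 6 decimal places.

0.062563

Addition theorem: P_8(cos γ) = (4π/17) Σ_m Y*_{lm}(Ω₁) Y_{lm}(Ω₂), m = −8…8:
  m=-8: Y*=-0.000173-0.001661i  Y=+0.293714+0.352352i  product +0.000534-0.000549i
  m=-7: Y*=-0.007500-0.009280i  Y=+0.218838-0.227304i  product -0.003751-0.000326i
  m=-6: Y*=-0.050646-0.016503i  Y=+0.155453+0.119886i  product -0.005895-0.008637i
  m=-5: Y*=-0.160490+0.042882i  Y=+0.171339-0.281070i  product -0.015445+0.052456i
  m=-4: Y*=-0.243502+0.270129i  Y=+0.088688+0.041531i  product -0.032815+0.013844i
  m=-3: Y*=-0.080995+0.509982i  Y=+0.104468-0.306526i  product +0.147862+0.078104i
  m=-2: Y*=+0.135991+0.305673i  Y=+0.050997+0.011349i  product +0.003466+0.017132i
  m=-1: Y*=-0.180845-0.117478i  Y=+0.034829-0.316837i  product -0.043520+0.053207i
  m=+0: Y*=-0.420687-0.000000i  Y=+0.038595+0.000000i  product -0.016236-0.000000i
  m=+1: Y*=+0.180845-0.117478i  Y=-0.034829-0.316837i  product -0.043520-0.053207i
  m=+2: Y*=+0.135991-0.305673i  Y=+0.050997-0.011349i  product +0.003466-0.017132i
  m=+3: Y*=+0.080995+0.509982i  Y=-0.104468-0.306526i  product +0.147862-0.078104i
  m=+4: Y*=-0.243502-0.270129i  Y=+0.088688-0.041531i  product -0.032815-0.013844i
  m=+5: Y*=+0.160490+0.042882i  Y=-0.171339-0.281070i  product -0.015445-0.052456i
  m=+6: Y*=-0.050646+0.016503i  Y=+0.155453-0.119886i  product -0.005895+0.008637i
  m=+7: Y*=+0.007500-0.009280i  Y=-0.218838-0.227304i  product -0.003751+0.000326i
  m=+8: Y*=-0.000173+0.001661i  Y=+0.293714-0.352352i  product +0.000534+0.000549i
Total Σ_m = +0.084637+0.000000i. Multiply by 0.739198: +0.062563+0.000000i. P_8(cos γ) = 0.062563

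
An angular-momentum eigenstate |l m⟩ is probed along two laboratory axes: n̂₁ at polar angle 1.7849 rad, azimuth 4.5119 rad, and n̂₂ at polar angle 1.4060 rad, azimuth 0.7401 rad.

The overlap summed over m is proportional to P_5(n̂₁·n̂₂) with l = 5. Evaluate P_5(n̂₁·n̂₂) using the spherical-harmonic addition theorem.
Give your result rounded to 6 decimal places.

0.379446

Addition theorem: P_5(cos γ) = (4π/11) Σ_m Y*_{lm}(Ω₁) Y_{lm}(Ω₂), m = −5…5:
  m=-5: Y*=-0.34850 - 0.22257j  Y=-0.36756 + 0.22988j  product 0.17926 + 0.00169j
  m=-4: Y*=-0.19769 + 0.20435j  Y=-0.22426 - 0.04109j  product 0.05273 - 0.03771j
  m=-3: Y*=-0.10844 - 0.15801j  Y=0.15219 + 0.20040j  product 0.01516 - 0.04578j
  m=-2: Y*=-0.27369 + 0.11603j  Y=-0.02250 + 0.24768j  product -0.02258 - 0.07040j
  m=-1: Y*=-0.02560 - 0.12599j  Y=0.14894 - 0.13602j  product -0.02095 - 0.01528j
  m=+0: Y*=-0.29740 + 0.00000j  Y=0.25252 + 0.00000j  product -0.07510 + 0.00000j
  m=+1: Y*=0.02560 - 0.12599j  Y=-0.14894 - 0.13602j  product -0.02095 + 0.01528j
  m=+2: Y*=-0.27369 - 0.11603j  Y=-0.02250 - 0.24768j  product -0.02258 + 0.07040j
  m=+3: Y*=0.10844 - 0.15801j  Y=-0.15219 + 0.20040j  product 0.01516 + 0.04578j
  m=+4: Y*=-0.19769 - 0.20435j  Y=-0.22426 + 0.04109j  product 0.05273 + 0.03771j
  m=+5: Y*=0.34850 - 0.22257j  Y=0.36756 + 0.22988j  product 0.17926 - 0.00169j
Accumulated sum 0.33215 + 0.00000j; after 4π/(2l+1) scaling, 0.37945 + 0.00000j ⇒ P_5 = 0.379446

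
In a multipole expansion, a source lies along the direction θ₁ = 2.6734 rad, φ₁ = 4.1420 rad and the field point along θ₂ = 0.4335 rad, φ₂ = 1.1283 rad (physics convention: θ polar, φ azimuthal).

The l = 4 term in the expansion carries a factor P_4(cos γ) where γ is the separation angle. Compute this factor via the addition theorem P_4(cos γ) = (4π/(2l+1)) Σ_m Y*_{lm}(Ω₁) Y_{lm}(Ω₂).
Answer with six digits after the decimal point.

Expand P_4 via completeness: Σ_{m} conj(Y_{4,m}) at Ω₁ times Y_{4,m} at Ω₂ —
  term(m=-4) = 0.00022 - 0.00012j   from Y*(Ω₁)=-0.01197 - 0.01391j, Y(Ω₂)=-0.00273 + 0.01350j
  term(m=-3) = 0.00801 - 0.00323j   from Y*(Ω₁)=-0.10164 + 0.01436j, Y(Ω₂)=-0.08171 + 0.02028j
  term(m=-2) = 0.08479 - 0.02217j   from Y*(Ω₁)=-0.12992 + 0.28326j, Y(Ω₂)=-0.17811 - 0.21766j
  term(m=-1) = 0.24257 - 0.03119j   from Y*(Ω₁)=0.26484 + 0.41283j, Y(Ω₂)=0.21351 - 0.45060j
  term(m=+0) = 0.02969 + 0.00000j   from Y*(Ω₁)=0.13811 + 0.00000j, Y(Ω₂)=0.21495 + 0.00000j
  term(m=+1) = 0.24257 + 0.03119j   from Y*(Ω₁)=-0.26484 + 0.41283j, Y(Ω₂)=-0.21351 - 0.45060j
  term(m=+2) = 0.08479 + 0.02217j   from Y*(Ω₁)=-0.12992 - 0.28326j, Y(Ω₂)=-0.17811 + 0.21766j
  term(m=+3) = 0.00801 + 0.00323j   from Y*(Ω₁)=0.10164 + 0.01436j, Y(Ω₂)=0.08171 + 0.02028j
  term(m=+4) = 0.00022 + 0.00012j   from Y*(Ω₁)=-0.01197 + 0.01391j, Y(Ω₂)=-0.00273 - 0.01350j
Total Σ_m = 0.70087 + 0.00000j. Multiply by 1.396263: 0.97861 + 0.00000j. P_4(cos γ) = 0.978605

0.978605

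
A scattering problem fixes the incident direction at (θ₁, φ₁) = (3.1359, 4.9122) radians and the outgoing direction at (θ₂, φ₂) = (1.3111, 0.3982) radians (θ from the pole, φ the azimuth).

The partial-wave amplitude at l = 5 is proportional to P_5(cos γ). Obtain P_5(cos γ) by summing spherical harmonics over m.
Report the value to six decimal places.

-0.342444

Term-by-term m-sum for l=5 (normalisation 4π/11 = 1.142397):
  m=-5: Y*=+0.000000-0.000000i  Y=-0.159655-0.357316i  product -0.000000-0.000000i
  m=-4: Y*=-0.000000-0.000000i  Y=-0.007235-0.328745i  product -0.000000+0.000000i
  m=-3: Y*=-0.000000+0.000000i  Y=-0.046644+0.118084i  product -0.000000-0.000000i
  m=-2: Y*=+0.000101+0.000043i  Y=-0.228027+0.233100i  product -0.000033+0.000014i
  m=-1: Y*=+0.002895-0.014294i  Y=+0.047978-0.020183i  product -0.000150-0.000744i
  m=+0: Y*=-0.935375-0.000000i  Y=+0.320079+0.000000i  product -0.299394-0.000000i
  m=+1: Y*=-0.002895-0.014294i  Y=-0.047978-0.020183i  product -0.000150+0.000744i
  m=+2: Y*=+0.000101-0.000043i  Y=-0.228027-0.233100i  product -0.000033-0.000014i
  m=+3: Y*=+0.000000+0.000000i  Y=+0.046644+0.118084i  product -0.000000+0.000000i
  m=+4: Y*=-0.000000+0.000000i  Y=-0.007235+0.328745i  product -0.000000-0.000000i
  m=+5: Y*=-0.000000-0.000000i  Y=+0.159655-0.357316i  product -0.000000+0.000000i
Total Σ_m = -0.299759+0.000000i. Multiply by 1.142397: -0.342444+0.000000i. P_5(cos γ) = -0.342444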